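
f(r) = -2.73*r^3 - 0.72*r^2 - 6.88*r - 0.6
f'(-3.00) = -76.27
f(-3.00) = 87.27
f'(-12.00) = -1168.96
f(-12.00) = 4695.72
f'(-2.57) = -57.27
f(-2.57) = 58.67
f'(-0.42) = -7.72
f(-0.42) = 2.36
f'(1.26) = -21.70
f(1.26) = -15.87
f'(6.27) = -337.88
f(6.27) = -744.97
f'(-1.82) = -31.39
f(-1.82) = 25.99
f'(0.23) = -7.64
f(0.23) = -2.25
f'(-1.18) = -16.58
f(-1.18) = 11.00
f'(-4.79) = -187.89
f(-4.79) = 315.87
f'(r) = -8.19*r^2 - 1.44*r - 6.88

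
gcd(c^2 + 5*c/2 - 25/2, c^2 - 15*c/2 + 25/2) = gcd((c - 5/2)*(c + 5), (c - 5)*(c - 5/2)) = c - 5/2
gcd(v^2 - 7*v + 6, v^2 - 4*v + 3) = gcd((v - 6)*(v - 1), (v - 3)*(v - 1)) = v - 1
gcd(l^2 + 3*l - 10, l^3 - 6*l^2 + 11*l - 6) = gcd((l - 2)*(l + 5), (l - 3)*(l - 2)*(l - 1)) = l - 2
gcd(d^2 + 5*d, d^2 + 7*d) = d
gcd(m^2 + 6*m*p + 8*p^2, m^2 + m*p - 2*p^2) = m + 2*p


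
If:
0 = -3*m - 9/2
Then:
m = -3/2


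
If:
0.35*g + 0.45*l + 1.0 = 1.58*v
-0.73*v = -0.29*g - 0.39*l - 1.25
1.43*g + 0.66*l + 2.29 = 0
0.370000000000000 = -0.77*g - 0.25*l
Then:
No Solution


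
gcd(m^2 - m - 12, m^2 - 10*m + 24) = m - 4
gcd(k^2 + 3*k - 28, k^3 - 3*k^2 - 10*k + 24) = k - 4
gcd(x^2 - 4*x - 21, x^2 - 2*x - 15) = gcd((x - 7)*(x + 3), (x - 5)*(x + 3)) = x + 3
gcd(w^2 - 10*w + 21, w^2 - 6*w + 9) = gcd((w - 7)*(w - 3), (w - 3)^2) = w - 3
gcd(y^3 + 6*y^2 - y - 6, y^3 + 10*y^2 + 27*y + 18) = y^2 + 7*y + 6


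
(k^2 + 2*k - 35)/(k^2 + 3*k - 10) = (k^2 + 2*k - 35)/(k^2 + 3*k - 10)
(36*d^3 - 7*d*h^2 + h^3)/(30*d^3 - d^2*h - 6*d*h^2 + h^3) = (6*d - h)/(5*d - h)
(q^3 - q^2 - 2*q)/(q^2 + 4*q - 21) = q*(q^2 - q - 2)/(q^2 + 4*q - 21)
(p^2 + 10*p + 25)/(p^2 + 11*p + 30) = (p + 5)/(p + 6)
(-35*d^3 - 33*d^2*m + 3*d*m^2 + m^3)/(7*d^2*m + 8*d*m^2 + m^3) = (-5*d + m)/m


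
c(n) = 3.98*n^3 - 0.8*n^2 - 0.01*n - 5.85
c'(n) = 11.94*n^2 - 1.6*n - 0.01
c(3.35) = 134.77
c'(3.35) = 128.63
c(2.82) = 77.01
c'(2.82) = 90.43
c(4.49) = 338.24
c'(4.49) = 233.52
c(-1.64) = -25.54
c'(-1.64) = 34.73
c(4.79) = 413.16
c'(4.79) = 266.28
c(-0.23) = -5.94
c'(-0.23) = 0.99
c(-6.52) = -1142.92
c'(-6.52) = 518.00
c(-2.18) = -50.86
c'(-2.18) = 60.22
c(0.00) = -5.85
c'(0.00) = -0.01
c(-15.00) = -13618.20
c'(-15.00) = 2710.49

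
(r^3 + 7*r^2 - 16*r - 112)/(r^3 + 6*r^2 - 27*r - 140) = (r - 4)/(r - 5)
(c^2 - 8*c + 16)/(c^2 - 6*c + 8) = (c - 4)/(c - 2)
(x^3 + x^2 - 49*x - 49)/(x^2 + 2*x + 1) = (x^2 - 49)/(x + 1)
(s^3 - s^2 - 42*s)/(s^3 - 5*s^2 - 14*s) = (s + 6)/(s + 2)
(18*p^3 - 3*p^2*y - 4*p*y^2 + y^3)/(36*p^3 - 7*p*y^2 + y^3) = (-3*p + y)/(-6*p + y)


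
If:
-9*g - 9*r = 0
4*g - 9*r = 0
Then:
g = 0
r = 0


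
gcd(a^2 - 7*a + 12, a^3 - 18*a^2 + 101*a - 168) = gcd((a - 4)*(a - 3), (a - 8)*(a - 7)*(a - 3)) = a - 3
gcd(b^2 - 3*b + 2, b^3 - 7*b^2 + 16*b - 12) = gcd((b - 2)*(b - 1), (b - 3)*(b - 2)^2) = b - 2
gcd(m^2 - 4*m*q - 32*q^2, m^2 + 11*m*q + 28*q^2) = m + 4*q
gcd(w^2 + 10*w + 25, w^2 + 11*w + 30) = w + 5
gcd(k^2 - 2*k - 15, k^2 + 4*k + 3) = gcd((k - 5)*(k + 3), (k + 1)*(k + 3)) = k + 3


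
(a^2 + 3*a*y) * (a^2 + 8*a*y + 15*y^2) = a^4 + 11*a^3*y + 39*a^2*y^2 + 45*a*y^3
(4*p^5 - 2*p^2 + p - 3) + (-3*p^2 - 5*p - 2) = 4*p^5 - 5*p^2 - 4*p - 5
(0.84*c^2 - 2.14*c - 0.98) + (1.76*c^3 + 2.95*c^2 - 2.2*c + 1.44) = 1.76*c^3 + 3.79*c^2 - 4.34*c + 0.46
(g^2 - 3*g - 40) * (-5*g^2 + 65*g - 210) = -5*g^4 + 80*g^3 - 205*g^2 - 1970*g + 8400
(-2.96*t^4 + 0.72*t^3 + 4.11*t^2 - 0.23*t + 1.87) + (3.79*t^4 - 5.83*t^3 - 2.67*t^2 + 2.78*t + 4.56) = 0.83*t^4 - 5.11*t^3 + 1.44*t^2 + 2.55*t + 6.43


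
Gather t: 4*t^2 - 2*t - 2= 4*t^2 - 2*t - 2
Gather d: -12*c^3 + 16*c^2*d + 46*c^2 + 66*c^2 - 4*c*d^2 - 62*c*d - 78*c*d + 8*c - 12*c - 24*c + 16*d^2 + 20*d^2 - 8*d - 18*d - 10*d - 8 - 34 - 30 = -12*c^3 + 112*c^2 - 28*c + d^2*(36 - 4*c) + d*(16*c^2 - 140*c - 36) - 72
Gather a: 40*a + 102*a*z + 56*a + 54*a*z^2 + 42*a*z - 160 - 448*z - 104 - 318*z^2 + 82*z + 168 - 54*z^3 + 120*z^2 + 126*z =a*(54*z^2 + 144*z + 96) - 54*z^3 - 198*z^2 - 240*z - 96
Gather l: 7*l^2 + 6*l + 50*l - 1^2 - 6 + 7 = 7*l^2 + 56*l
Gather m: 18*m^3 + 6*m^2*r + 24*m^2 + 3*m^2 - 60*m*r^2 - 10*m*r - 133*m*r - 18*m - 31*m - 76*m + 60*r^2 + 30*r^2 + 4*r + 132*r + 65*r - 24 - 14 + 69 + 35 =18*m^3 + m^2*(6*r + 27) + m*(-60*r^2 - 143*r - 125) + 90*r^2 + 201*r + 66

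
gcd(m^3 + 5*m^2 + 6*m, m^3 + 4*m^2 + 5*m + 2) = m + 2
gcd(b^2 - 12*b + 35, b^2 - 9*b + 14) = b - 7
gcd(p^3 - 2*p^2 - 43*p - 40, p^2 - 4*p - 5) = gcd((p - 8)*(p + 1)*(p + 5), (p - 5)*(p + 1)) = p + 1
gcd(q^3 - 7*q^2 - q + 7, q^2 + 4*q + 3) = q + 1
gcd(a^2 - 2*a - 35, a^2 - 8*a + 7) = a - 7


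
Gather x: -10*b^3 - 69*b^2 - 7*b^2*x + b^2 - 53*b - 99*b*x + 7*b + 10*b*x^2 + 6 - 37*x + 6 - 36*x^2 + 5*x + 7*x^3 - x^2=-10*b^3 - 68*b^2 - 46*b + 7*x^3 + x^2*(10*b - 37) + x*(-7*b^2 - 99*b - 32) + 12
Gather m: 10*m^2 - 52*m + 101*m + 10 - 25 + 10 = 10*m^2 + 49*m - 5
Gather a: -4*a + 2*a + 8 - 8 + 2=2 - 2*a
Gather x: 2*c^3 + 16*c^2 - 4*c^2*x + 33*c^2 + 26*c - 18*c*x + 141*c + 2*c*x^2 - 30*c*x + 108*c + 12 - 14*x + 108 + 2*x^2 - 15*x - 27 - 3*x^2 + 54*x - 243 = 2*c^3 + 49*c^2 + 275*c + x^2*(2*c - 1) + x*(-4*c^2 - 48*c + 25) - 150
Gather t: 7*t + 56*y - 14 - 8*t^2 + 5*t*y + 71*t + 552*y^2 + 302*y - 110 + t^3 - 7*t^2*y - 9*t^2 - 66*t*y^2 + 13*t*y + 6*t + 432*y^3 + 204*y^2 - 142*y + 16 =t^3 + t^2*(-7*y - 17) + t*(-66*y^2 + 18*y + 84) + 432*y^3 + 756*y^2 + 216*y - 108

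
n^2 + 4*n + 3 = (n + 1)*(n + 3)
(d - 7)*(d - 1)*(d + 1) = d^3 - 7*d^2 - d + 7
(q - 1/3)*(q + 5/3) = q^2 + 4*q/3 - 5/9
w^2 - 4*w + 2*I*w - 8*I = (w - 4)*(w + 2*I)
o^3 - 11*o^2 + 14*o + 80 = (o - 8)*(o - 5)*(o + 2)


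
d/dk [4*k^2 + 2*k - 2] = 8*k + 2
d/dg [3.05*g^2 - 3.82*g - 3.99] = 6.1*g - 3.82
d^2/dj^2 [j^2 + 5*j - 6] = 2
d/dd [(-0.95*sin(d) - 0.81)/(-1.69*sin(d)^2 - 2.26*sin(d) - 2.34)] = (-1.6055*sin(d)^2 - 2.7378*sin(d) + 0.3924)*cos(d)/(2.8561*sin(d)^4 + 7.6388*sin(d)^3 + 13.0168*sin(d)^2 + 10.5768*sin(d) + 5.4756)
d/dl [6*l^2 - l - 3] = 12*l - 1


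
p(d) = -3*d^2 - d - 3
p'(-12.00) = 71.00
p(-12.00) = -423.00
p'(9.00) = -55.00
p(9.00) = -255.00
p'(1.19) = -8.14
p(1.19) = -8.44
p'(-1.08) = 5.48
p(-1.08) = -5.42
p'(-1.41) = 7.46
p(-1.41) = -7.55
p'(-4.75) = 27.50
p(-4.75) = -65.94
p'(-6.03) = 35.18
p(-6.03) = -106.05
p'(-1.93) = 10.58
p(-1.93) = -12.24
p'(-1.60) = 8.60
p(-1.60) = -9.08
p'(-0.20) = 0.20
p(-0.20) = -2.92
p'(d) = -6*d - 1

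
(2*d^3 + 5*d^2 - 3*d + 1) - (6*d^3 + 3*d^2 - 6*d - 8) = -4*d^3 + 2*d^2 + 3*d + 9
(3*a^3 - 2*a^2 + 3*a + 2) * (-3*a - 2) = -9*a^4 - 5*a^2 - 12*a - 4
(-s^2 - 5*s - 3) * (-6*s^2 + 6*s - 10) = 6*s^4 + 24*s^3 - 2*s^2 + 32*s + 30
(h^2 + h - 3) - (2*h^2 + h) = -h^2 - 3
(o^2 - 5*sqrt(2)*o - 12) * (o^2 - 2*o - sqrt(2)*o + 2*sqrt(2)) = o^4 - 6*sqrt(2)*o^3 - 2*o^3 - 2*o^2 + 12*sqrt(2)*o^2 + 4*o + 12*sqrt(2)*o - 24*sqrt(2)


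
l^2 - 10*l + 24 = (l - 6)*(l - 4)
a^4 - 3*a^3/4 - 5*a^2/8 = a^2*(a - 5/4)*(a + 1/2)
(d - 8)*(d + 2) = d^2 - 6*d - 16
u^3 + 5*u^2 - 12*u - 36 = (u - 3)*(u + 2)*(u + 6)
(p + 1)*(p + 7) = p^2 + 8*p + 7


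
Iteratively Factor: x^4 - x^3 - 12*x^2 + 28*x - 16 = (x + 4)*(x^3 - 5*x^2 + 8*x - 4) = (x - 2)*(x + 4)*(x^2 - 3*x + 2) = (x - 2)^2*(x + 4)*(x - 1)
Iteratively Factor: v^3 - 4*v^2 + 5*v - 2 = (v - 1)*(v^2 - 3*v + 2) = (v - 2)*(v - 1)*(v - 1)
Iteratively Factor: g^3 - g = (g)*(g^2 - 1) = g*(g + 1)*(g - 1)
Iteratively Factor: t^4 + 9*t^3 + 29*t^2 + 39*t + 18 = (t + 1)*(t^3 + 8*t^2 + 21*t + 18) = (t + 1)*(t + 3)*(t^2 + 5*t + 6) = (t + 1)*(t + 2)*(t + 3)*(t + 3)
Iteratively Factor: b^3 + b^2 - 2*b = (b - 1)*(b^2 + 2*b) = b*(b - 1)*(b + 2)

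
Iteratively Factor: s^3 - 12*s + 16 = (s - 2)*(s^2 + 2*s - 8) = (s - 2)*(s + 4)*(s - 2)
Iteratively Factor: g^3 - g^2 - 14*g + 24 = (g - 3)*(g^2 + 2*g - 8) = (g - 3)*(g + 4)*(g - 2)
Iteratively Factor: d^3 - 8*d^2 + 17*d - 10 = (d - 5)*(d^2 - 3*d + 2) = (d - 5)*(d - 2)*(d - 1)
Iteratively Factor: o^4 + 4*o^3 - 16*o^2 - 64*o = (o)*(o^3 + 4*o^2 - 16*o - 64) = o*(o - 4)*(o^2 + 8*o + 16) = o*(o - 4)*(o + 4)*(o + 4)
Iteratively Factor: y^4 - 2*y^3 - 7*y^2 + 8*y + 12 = (y - 2)*(y^3 - 7*y - 6) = (y - 2)*(y + 1)*(y^2 - y - 6) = (y - 2)*(y + 1)*(y + 2)*(y - 3)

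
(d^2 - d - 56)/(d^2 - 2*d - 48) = (d + 7)/(d + 6)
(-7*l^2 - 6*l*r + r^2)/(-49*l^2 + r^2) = (l + r)/(7*l + r)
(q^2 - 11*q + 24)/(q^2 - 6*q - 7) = (-q^2 + 11*q - 24)/(-q^2 + 6*q + 7)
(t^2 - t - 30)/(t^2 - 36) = (t + 5)/(t + 6)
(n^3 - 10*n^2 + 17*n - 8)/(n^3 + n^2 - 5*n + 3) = (n - 8)/(n + 3)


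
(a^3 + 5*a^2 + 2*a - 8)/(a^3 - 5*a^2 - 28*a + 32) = (a + 2)/(a - 8)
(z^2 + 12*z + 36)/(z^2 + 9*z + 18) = (z + 6)/(z + 3)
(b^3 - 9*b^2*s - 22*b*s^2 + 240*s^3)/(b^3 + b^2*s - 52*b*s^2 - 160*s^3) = (b - 6*s)/(b + 4*s)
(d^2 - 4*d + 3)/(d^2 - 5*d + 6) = (d - 1)/(d - 2)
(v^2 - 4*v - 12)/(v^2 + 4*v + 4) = (v - 6)/(v + 2)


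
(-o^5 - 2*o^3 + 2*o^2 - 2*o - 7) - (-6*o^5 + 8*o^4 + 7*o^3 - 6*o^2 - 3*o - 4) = 5*o^5 - 8*o^4 - 9*o^3 + 8*o^2 + o - 3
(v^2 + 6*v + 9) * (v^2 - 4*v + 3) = v^4 + 2*v^3 - 12*v^2 - 18*v + 27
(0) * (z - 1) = 0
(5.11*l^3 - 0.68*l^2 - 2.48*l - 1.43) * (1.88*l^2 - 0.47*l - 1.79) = 9.6068*l^5 - 3.6801*l^4 - 13.4897*l^3 - 0.3056*l^2 + 5.1113*l + 2.5597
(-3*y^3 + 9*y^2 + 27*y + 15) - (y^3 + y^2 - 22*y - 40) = -4*y^3 + 8*y^2 + 49*y + 55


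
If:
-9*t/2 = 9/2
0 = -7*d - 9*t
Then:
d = 9/7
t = -1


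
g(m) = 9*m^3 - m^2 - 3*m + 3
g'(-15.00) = 6102.00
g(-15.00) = -30552.00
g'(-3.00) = 246.00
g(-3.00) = -240.00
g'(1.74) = 75.27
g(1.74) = 42.16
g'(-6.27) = 1070.99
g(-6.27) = -2235.93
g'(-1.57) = 66.69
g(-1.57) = -29.58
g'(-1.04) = 28.28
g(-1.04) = -5.09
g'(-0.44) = 3.11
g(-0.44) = 3.36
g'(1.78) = 78.99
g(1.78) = 45.25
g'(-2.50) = 170.75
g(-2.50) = -136.38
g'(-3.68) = 370.00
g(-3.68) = -448.03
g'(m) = 27*m^2 - 2*m - 3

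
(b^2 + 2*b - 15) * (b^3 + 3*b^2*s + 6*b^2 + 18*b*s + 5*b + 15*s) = b^5 + 3*b^4*s + 8*b^4 + 24*b^3*s + 2*b^3 + 6*b^2*s - 80*b^2 - 240*b*s - 75*b - 225*s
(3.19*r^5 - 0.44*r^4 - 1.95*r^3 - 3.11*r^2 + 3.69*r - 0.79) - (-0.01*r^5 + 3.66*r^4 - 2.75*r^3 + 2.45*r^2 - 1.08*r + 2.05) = 3.2*r^5 - 4.1*r^4 + 0.8*r^3 - 5.56*r^2 + 4.77*r - 2.84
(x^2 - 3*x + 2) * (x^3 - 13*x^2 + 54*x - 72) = x^5 - 16*x^4 + 95*x^3 - 260*x^2 + 324*x - 144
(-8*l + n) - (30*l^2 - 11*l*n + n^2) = -30*l^2 + 11*l*n - 8*l - n^2 + n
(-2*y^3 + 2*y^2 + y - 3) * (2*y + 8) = -4*y^4 - 12*y^3 + 18*y^2 + 2*y - 24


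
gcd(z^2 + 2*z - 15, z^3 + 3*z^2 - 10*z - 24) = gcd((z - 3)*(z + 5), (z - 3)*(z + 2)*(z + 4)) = z - 3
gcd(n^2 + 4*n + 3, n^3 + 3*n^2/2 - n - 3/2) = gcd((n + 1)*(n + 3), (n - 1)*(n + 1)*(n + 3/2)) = n + 1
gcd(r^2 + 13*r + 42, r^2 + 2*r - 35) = r + 7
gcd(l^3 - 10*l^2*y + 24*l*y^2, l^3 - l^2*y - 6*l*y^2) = l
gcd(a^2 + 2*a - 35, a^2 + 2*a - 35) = a^2 + 2*a - 35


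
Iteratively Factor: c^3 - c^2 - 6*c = (c + 2)*(c^2 - 3*c) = (c - 3)*(c + 2)*(c)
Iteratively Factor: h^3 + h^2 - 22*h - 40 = (h + 4)*(h^2 - 3*h - 10) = (h - 5)*(h + 4)*(h + 2)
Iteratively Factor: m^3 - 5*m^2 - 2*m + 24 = (m + 2)*(m^2 - 7*m + 12) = (m - 3)*(m + 2)*(m - 4)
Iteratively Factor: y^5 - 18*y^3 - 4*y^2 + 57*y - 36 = (y + 3)*(y^4 - 3*y^3 - 9*y^2 + 23*y - 12) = (y - 1)*(y + 3)*(y^3 - 2*y^2 - 11*y + 12) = (y - 1)^2*(y + 3)*(y^2 - y - 12) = (y - 4)*(y - 1)^2*(y + 3)*(y + 3)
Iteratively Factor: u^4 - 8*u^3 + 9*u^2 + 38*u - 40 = (u - 5)*(u^3 - 3*u^2 - 6*u + 8) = (u - 5)*(u + 2)*(u^2 - 5*u + 4) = (u - 5)*(u - 1)*(u + 2)*(u - 4)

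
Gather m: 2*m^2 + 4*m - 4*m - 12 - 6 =2*m^2 - 18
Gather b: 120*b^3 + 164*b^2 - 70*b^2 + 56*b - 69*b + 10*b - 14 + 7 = 120*b^3 + 94*b^2 - 3*b - 7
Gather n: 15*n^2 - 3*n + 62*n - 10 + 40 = 15*n^2 + 59*n + 30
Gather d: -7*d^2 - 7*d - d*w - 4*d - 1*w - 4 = -7*d^2 + d*(-w - 11) - w - 4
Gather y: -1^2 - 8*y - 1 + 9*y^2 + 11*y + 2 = 9*y^2 + 3*y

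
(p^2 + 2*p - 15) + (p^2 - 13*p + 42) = 2*p^2 - 11*p + 27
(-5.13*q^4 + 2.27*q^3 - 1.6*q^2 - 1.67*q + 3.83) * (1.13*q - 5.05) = -5.7969*q^5 + 28.4716*q^4 - 13.2715*q^3 + 6.1929*q^2 + 12.7614*q - 19.3415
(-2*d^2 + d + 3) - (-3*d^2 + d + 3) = d^2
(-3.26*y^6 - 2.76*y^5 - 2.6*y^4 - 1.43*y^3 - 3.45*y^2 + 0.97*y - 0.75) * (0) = 0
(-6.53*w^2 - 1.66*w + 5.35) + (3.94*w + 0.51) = -6.53*w^2 + 2.28*w + 5.86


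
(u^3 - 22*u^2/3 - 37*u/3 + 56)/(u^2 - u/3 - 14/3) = (u^2 - 5*u - 24)/(u + 2)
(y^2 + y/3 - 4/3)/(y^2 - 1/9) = 3*(3*y^2 + y - 4)/(9*y^2 - 1)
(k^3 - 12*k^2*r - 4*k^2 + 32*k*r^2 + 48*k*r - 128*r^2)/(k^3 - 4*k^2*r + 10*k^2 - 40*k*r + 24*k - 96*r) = (k^2 - 8*k*r - 4*k + 32*r)/(k^2 + 10*k + 24)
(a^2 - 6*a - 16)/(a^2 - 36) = (a^2 - 6*a - 16)/(a^2 - 36)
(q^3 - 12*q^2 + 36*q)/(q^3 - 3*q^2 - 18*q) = (q - 6)/(q + 3)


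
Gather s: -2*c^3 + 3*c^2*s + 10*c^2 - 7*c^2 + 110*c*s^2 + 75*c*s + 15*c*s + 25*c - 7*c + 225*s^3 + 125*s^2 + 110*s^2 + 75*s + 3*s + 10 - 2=-2*c^3 + 3*c^2 + 18*c + 225*s^3 + s^2*(110*c + 235) + s*(3*c^2 + 90*c + 78) + 8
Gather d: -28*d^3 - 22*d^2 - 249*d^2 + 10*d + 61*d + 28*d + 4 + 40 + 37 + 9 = -28*d^3 - 271*d^2 + 99*d + 90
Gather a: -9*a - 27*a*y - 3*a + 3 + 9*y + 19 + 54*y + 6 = a*(-27*y - 12) + 63*y + 28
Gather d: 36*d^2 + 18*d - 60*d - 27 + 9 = 36*d^2 - 42*d - 18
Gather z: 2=2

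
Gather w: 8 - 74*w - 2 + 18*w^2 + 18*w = 18*w^2 - 56*w + 6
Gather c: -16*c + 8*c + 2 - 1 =1 - 8*c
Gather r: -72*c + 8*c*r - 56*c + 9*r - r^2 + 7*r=-128*c - r^2 + r*(8*c + 16)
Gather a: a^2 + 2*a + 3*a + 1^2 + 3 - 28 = a^2 + 5*a - 24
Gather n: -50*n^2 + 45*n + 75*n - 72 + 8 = -50*n^2 + 120*n - 64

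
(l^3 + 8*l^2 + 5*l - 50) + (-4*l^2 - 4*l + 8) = l^3 + 4*l^2 + l - 42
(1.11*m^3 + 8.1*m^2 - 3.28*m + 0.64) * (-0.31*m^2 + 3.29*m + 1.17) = -0.3441*m^5 + 1.1409*m^4 + 28.9645*m^3 - 1.5126*m^2 - 1.732*m + 0.7488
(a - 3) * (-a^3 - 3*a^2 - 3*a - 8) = -a^4 + 6*a^2 + a + 24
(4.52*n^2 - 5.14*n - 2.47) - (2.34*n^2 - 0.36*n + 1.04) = 2.18*n^2 - 4.78*n - 3.51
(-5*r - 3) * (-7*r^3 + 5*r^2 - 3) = 35*r^4 - 4*r^3 - 15*r^2 + 15*r + 9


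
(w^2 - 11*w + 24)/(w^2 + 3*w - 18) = (w - 8)/(w + 6)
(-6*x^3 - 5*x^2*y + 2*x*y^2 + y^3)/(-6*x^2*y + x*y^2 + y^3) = (x + y)/y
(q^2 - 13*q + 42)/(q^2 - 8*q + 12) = (q - 7)/(q - 2)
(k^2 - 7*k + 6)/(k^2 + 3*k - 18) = (k^2 - 7*k + 6)/(k^2 + 3*k - 18)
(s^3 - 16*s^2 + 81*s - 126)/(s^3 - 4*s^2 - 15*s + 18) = (s^2 - 10*s + 21)/(s^2 + 2*s - 3)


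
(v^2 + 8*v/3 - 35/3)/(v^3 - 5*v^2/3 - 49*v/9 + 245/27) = 9*(v + 5)/(9*v^2 + 6*v - 35)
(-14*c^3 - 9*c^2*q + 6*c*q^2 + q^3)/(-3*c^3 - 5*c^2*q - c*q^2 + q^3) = (-14*c^2 + 5*c*q + q^2)/(-3*c^2 - 2*c*q + q^2)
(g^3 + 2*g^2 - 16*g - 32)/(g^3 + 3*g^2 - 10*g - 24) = (g - 4)/(g - 3)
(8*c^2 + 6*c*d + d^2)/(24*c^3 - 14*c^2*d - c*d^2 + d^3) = (2*c + d)/(6*c^2 - 5*c*d + d^2)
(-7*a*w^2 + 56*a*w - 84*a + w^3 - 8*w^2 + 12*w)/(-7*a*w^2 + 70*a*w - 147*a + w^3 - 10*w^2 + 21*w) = (w^2 - 8*w + 12)/(w^2 - 10*w + 21)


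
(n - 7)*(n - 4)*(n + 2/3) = n^3 - 31*n^2/3 + 62*n/3 + 56/3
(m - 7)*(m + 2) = m^2 - 5*m - 14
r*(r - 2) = r^2 - 2*r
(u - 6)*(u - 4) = u^2 - 10*u + 24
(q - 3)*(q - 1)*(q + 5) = q^3 + q^2 - 17*q + 15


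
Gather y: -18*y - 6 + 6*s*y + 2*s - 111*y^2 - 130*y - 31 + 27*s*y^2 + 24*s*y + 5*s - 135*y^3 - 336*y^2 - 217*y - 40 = 7*s - 135*y^3 + y^2*(27*s - 447) + y*(30*s - 365) - 77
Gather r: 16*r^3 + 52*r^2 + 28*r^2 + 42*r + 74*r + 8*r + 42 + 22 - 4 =16*r^3 + 80*r^2 + 124*r + 60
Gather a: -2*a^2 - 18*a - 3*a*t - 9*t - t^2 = -2*a^2 + a*(-3*t - 18) - t^2 - 9*t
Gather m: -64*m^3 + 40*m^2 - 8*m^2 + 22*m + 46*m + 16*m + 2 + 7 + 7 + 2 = -64*m^3 + 32*m^2 + 84*m + 18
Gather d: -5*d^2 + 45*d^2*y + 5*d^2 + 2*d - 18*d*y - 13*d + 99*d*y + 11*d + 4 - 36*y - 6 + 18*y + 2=45*d^2*y + 81*d*y - 18*y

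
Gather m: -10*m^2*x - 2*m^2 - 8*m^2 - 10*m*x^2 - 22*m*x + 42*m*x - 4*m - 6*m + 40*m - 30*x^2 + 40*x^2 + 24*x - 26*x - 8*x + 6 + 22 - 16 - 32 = m^2*(-10*x - 10) + m*(-10*x^2 + 20*x + 30) + 10*x^2 - 10*x - 20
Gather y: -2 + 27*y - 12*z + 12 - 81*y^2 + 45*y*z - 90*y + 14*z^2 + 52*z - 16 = -81*y^2 + y*(45*z - 63) + 14*z^2 + 40*z - 6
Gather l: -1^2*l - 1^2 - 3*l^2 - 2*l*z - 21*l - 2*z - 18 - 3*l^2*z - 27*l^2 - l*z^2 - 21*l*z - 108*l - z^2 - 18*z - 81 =l^2*(-3*z - 30) + l*(-z^2 - 23*z - 130) - z^2 - 20*z - 100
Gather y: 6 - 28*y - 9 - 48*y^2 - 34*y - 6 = -48*y^2 - 62*y - 9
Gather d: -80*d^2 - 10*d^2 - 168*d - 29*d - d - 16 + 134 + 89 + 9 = -90*d^2 - 198*d + 216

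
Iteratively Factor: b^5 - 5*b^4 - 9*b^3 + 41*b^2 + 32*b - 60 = (b - 3)*(b^4 - 2*b^3 - 15*b^2 - 4*b + 20) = (b - 3)*(b - 1)*(b^3 - b^2 - 16*b - 20) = (b - 3)*(b - 1)*(b + 2)*(b^2 - 3*b - 10) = (b - 3)*(b - 1)*(b + 2)^2*(b - 5)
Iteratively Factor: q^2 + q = (q)*(q + 1)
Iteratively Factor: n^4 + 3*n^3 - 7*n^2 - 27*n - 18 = (n - 3)*(n^3 + 6*n^2 + 11*n + 6) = (n - 3)*(n + 2)*(n^2 + 4*n + 3) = (n - 3)*(n + 2)*(n + 3)*(n + 1)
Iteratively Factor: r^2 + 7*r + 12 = (r + 4)*(r + 3)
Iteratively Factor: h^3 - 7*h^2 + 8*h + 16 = (h - 4)*(h^2 - 3*h - 4) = (h - 4)^2*(h + 1)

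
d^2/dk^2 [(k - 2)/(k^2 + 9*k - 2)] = 2*((k - 2)*(2*k + 9)^2 - (3*k + 7)*(k^2 + 9*k - 2))/(k^2 + 9*k - 2)^3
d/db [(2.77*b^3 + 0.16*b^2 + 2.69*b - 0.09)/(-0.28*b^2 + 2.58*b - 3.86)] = (-0.7756*b^4 + 14.2932*b^3 - 30.9106*b^2 - 1.2856*b - 10.1512)/(0.0784*b^4 - 1.4448*b^3 + 8.818*b^2 - 19.9176*b + 14.8996)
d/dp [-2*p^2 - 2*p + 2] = -4*p - 2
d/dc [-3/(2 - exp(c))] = -3*exp(c)/(exp(c) - 2)^2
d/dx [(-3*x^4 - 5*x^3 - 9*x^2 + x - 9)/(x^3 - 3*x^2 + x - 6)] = 3*(-x^6 + 6*x^5 + 5*x^4 + 20*x^3 + 37*x^2 + 18*x + 1)/(x^6 - 6*x^5 + 11*x^4 - 18*x^3 + 37*x^2 - 12*x + 36)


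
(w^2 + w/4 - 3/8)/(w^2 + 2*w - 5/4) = (4*w + 3)/(2*(2*w + 5))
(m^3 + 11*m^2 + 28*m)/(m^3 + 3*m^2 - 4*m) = (m + 7)/(m - 1)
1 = 1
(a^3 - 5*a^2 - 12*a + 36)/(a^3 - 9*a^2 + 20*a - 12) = (a + 3)/(a - 1)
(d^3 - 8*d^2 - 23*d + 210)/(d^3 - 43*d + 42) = (d^2 - 2*d - 35)/(d^2 + 6*d - 7)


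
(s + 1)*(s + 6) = s^2 + 7*s + 6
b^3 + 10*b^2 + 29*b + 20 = (b + 1)*(b + 4)*(b + 5)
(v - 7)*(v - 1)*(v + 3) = v^3 - 5*v^2 - 17*v + 21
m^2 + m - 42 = (m - 6)*(m + 7)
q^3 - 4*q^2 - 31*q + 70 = (q - 7)*(q - 2)*(q + 5)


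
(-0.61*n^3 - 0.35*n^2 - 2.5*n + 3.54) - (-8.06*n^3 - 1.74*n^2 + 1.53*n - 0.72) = 7.45*n^3 + 1.39*n^2 - 4.03*n + 4.26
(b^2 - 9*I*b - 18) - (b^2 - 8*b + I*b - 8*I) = 8*b - 10*I*b - 18 + 8*I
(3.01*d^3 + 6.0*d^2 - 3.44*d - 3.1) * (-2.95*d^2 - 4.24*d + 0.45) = -8.8795*d^5 - 30.4624*d^4 - 13.9375*d^3 + 26.4306*d^2 + 11.596*d - 1.395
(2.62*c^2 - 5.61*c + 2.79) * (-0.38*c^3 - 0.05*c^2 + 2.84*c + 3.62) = -0.9956*c^5 + 2.0008*c^4 + 6.6611*c^3 - 6.5875*c^2 - 12.3846*c + 10.0998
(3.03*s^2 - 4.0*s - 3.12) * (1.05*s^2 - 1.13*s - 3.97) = 3.1815*s^4 - 7.6239*s^3 - 10.7851*s^2 + 19.4056*s + 12.3864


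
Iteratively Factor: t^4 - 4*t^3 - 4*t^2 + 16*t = (t + 2)*(t^3 - 6*t^2 + 8*t) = t*(t + 2)*(t^2 - 6*t + 8) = t*(t - 2)*(t + 2)*(t - 4)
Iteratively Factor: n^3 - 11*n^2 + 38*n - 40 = (n - 2)*(n^2 - 9*n + 20) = (n - 5)*(n - 2)*(n - 4)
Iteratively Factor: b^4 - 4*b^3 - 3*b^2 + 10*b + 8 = (b - 2)*(b^3 - 2*b^2 - 7*b - 4) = (b - 4)*(b - 2)*(b^2 + 2*b + 1) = (b - 4)*(b - 2)*(b + 1)*(b + 1)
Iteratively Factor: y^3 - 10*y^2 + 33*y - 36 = (y - 3)*(y^2 - 7*y + 12) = (y - 3)^2*(y - 4)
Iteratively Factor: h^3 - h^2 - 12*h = (h + 3)*(h^2 - 4*h) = (h - 4)*(h + 3)*(h)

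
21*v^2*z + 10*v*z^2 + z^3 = z*(3*v + z)*(7*v + z)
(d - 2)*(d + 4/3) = d^2 - 2*d/3 - 8/3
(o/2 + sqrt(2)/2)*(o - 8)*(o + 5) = o^3/2 - 3*o^2/2 + sqrt(2)*o^2/2 - 20*o - 3*sqrt(2)*o/2 - 20*sqrt(2)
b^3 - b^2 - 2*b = b*(b - 2)*(b + 1)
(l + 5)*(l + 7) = l^2 + 12*l + 35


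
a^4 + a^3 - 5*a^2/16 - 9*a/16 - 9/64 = (a - 3/4)*(a + 1/2)^2*(a + 3/4)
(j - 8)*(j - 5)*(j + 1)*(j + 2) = j^4 - 10*j^3 + 3*j^2 + 94*j + 80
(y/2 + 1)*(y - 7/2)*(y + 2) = y^3/2 + y^2/4 - 5*y - 7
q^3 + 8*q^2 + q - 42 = (q - 2)*(q + 3)*(q + 7)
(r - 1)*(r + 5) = r^2 + 4*r - 5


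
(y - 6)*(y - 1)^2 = y^3 - 8*y^2 + 13*y - 6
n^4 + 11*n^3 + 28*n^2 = n^2*(n + 4)*(n + 7)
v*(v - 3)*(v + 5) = v^3 + 2*v^2 - 15*v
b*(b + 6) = b^2 + 6*b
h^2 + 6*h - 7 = (h - 1)*(h + 7)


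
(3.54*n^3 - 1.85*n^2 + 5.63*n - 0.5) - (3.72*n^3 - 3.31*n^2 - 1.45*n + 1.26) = -0.18*n^3 + 1.46*n^2 + 7.08*n - 1.76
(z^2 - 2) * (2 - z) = -z^3 + 2*z^2 + 2*z - 4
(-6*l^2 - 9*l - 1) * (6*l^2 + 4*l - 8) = -36*l^4 - 78*l^3 + 6*l^2 + 68*l + 8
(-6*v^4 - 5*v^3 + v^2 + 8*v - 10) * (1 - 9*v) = 54*v^5 + 39*v^4 - 14*v^3 - 71*v^2 + 98*v - 10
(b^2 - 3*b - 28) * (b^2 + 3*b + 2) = b^4 - 35*b^2 - 90*b - 56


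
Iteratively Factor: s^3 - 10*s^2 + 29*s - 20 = (s - 1)*(s^2 - 9*s + 20) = (s - 4)*(s - 1)*(s - 5)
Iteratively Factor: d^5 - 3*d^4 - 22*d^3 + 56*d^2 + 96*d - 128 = (d - 4)*(d^4 + d^3 - 18*d^2 - 16*d + 32) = (d - 4)*(d + 2)*(d^3 - d^2 - 16*d + 16) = (d - 4)^2*(d + 2)*(d^2 + 3*d - 4) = (d - 4)^2*(d + 2)*(d + 4)*(d - 1)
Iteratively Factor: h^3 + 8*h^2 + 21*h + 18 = (h + 2)*(h^2 + 6*h + 9) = (h + 2)*(h + 3)*(h + 3)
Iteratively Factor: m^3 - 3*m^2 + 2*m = (m - 2)*(m^2 - m) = (m - 2)*(m - 1)*(m)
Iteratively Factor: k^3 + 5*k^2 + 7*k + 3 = (k + 1)*(k^2 + 4*k + 3) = (k + 1)*(k + 3)*(k + 1)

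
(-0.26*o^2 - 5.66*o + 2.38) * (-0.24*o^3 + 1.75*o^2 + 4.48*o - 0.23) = 0.0624*o^5 + 0.9034*o^4 - 11.641*o^3 - 21.132*o^2 + 11.9642*o - 0.5474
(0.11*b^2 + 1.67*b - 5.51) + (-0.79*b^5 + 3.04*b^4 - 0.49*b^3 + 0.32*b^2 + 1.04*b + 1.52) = -0.79*b^5 + 3.04*b^4 - 0.49*b^3 + 0.43*b^2 + 2.71*b - 3.99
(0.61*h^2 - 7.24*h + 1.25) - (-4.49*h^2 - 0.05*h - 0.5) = 5.1*h^2 - 7.19*h + 1.75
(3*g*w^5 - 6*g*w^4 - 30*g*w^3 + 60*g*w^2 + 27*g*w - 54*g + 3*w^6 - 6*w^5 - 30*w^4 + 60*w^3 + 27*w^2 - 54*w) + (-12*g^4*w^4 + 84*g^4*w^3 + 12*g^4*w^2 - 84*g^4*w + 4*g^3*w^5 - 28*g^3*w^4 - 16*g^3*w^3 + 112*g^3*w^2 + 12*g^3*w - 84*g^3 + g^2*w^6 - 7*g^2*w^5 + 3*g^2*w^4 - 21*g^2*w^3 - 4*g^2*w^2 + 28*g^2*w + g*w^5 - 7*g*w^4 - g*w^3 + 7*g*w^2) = -12*g^4*w^4 + 84*g^4*w^3 + 12*g^4*w^2 - 84*g^4*w + 4*g^3*w^5 - 28*g^3*w^4 - 16*g^3*w^3 + 112*g^3*w^2 + 12*g^3*w - 84*g^3 + g^2*w^6 - 7*g^2*w^5 + 3*g^2*w^4 - 21*g^2*w^3 - 4*g^2*w^2 + 28*g^2*w + 4*g*w^5 - 13*g*w^4 - 31*g*w^3 + 67*g*w^2 + 27*g*w - 54*g + 3*w^6 - 6*w^5 - 30*w^4 + 60*w^3 + 27*w^2 - 54*w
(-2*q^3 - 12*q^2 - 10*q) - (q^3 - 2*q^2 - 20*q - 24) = -3*q^3 - 10*q^2 + 10*q + 24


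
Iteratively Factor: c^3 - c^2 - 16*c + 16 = (c - 1)*(c^2 - 16) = (c - 1)*(c + 4)*(c - 4)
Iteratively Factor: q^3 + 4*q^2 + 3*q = (q + 3)*(q^2 + q) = q*(q + 3)*(q + 1)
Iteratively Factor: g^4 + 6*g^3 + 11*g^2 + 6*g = (g + 1)*(g^3 + 5*g^2 + 6*g) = g*(g + 1)*(g^2 + 5*g + 6) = g*(g + 1)*(g + 3)*(g + 2)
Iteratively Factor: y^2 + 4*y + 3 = (y + 1)*(y + 3)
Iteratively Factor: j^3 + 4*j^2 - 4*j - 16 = (j + 2)*(j^2 + 2*j - 8) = (j - 2)*(j + 2)*(j + 4)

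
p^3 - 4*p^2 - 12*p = p*(p - 6)*(p + 2)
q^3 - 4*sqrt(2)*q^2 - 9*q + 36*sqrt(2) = (q - 3)*(q + 3)*(q - 4*sqrt(2))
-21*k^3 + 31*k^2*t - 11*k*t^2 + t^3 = (-7*k + t)*(-3*k + t)*(-k + t)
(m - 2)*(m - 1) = m^2 - 3*m + 2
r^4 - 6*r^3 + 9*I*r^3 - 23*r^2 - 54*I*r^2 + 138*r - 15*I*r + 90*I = (r - 6)*(r + I)*(r + 3*I)*(r + 5*I)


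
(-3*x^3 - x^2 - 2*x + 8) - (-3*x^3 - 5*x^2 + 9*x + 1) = 4*x^2 - 11*x + 7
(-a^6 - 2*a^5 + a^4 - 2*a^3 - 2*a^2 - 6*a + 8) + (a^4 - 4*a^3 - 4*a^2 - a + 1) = -a^6 - 2*a^5 + 2*a^4 - 6*a^3 - 6*a^2 - 7*a + 9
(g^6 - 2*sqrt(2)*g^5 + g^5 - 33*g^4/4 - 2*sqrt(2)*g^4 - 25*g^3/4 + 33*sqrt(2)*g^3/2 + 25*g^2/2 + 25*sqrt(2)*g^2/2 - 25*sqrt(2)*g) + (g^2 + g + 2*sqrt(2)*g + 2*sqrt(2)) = g^6 - 2*sqrt(2)*g^5 + g^5 - 33*g^4/4 - 2*sqrt(2)*g^4 - 25*g^3/4 + 33*sqrt(2)*g^3/2 + 27*g^2/2 + 25*sqrt(2)*g^2/2 - 23*sqrt(2)*g + g + 2*sqrt(2)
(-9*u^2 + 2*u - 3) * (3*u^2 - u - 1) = -27*u^4 + 15*u^3 - 2*u^2 + u + 3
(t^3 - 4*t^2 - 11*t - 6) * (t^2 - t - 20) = t^5 - 5*t^4 - 27*t^3 + 85*t^2 + 226*t + 120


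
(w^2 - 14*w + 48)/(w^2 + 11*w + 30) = (w^2 - 14*w + 48)/(w^2 + 11*w + 30)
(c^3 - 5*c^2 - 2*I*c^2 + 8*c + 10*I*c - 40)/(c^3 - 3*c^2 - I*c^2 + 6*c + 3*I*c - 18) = (c^2 - c*(5 + 4*I) + 20*I)/(c^2 - 3*c*(1 + I) + 9*I)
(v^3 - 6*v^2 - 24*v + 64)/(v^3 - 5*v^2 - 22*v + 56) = (v - 8)/(v - 7)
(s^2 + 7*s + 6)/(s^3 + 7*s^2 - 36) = (s + 1)/(s^2 + s - 6)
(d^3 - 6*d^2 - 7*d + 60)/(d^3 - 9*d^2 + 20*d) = (d + 3)/d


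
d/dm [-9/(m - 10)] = 9/(m - 10)^2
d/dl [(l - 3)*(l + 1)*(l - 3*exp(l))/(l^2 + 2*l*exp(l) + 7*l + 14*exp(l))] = (-(l - 3)*(l + 1)*(l - 3*exp(l))*(2*l*exp(l) + 2*l + 16*exp(l) + 7) + (-(l - 3)*(l + 1)*(3*exp(l) - 1) + (l - 3)*(l - 3*exp(l)) + (l + 1)*(l - 3*exp(l)))*(l^2 + 2*l*exp(l) + 7*l + 14*exp(l)))/(l^2 + 2*l*exp(l) + 7*l + 14*exp(l))^2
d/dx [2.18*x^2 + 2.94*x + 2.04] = 4.36*x + 2.94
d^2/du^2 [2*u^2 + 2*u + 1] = 4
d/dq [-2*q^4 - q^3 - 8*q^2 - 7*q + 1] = -8*q^3 - 3*q^2 - 16*q - 7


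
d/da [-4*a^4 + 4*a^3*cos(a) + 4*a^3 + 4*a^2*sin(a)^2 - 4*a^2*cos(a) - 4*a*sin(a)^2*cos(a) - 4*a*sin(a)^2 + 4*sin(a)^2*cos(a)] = -4*a^3*sin(a) - 16*a^3 + 4*a^2*sin(a) + 4*a^2*sin(2*a) + 12*a^2*cos(a) + 12*a^2 + a*sin(a) - 3*a*sin(3*a) - 4*sqrt(2)*a*sin(2*a + pi/4) - 8*a*cos(a) + 4*a + 3*sin(3*a) - sqrt(2)*sin(a + pi/4) + 2*cos(2*a) + cos(3*a) - 2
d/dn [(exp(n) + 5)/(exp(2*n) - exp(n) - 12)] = (-(exp(n) + 5)*(2*exp(n) - 1) + exp(2*n) - exp(n) - 12)*exp(n)/(-exp(2*n) + exp(n) + 12)^2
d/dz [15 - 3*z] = -3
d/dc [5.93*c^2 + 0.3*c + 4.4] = 11.86*c + 0.3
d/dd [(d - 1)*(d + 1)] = 2*d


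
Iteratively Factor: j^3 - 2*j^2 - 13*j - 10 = (j + 2)*(j^2 - 4*j - 5) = (j - 5)*(j + 2)*(j + 1)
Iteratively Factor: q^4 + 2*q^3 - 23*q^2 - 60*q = (q - 5)*(q^3 + 7*q^2 + 12*q) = (q - 5)*(q + 3)*(q^2 + 4*q) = q*(q - 5)*(q + 3)*(q + 4)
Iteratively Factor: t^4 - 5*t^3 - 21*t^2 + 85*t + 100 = (t + 4)*(t^3 - 9*t^2 + 15*t + 25) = (t + 1)*(t + 4)*(t^2 - 10*t + 25) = (t - 5)*(t + 1)*(t + 4)*(t - 5)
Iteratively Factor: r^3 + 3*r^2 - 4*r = (r + 4)*(r^2 - r) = r*(r + 4)*(r - 1)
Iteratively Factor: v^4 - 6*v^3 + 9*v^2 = (v - 3)*(v^3 - 3*v^2) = v*(v - 3)*(v^2 - 3*v) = v^2*(v - 3)*(v - 3)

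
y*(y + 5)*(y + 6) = y^3 + 11*y^2 + 30*y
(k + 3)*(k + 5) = k^2 + 8*k + 15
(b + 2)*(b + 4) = b^2 + 6*b + 8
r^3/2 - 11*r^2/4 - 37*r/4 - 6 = (r/2 + 1/2)*(r - 8)*(r + 3/2)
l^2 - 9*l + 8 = (l - 8)*(l - 1)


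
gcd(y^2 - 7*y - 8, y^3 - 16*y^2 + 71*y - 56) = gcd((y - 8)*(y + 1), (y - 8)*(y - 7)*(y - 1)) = y - 8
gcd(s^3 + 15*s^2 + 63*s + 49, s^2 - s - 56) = s + 7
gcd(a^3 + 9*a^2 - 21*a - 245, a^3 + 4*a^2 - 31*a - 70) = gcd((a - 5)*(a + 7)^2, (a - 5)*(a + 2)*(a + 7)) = a^2 + 2*a - 35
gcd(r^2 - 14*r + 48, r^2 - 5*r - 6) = r - 6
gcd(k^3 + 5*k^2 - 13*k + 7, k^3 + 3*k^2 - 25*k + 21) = k^2 + 6*k - 7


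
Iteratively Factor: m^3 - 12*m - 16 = (m + 2)*(m^2 - 2*m - 8) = (m - 4)*(m + 2)*(m + 2)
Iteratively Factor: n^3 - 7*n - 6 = (n + 2)*(n^2 - 2*n - 3) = (n - 3)*(n + 2)*(n + 1)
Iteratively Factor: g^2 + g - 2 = (g + 2)*(g - 1)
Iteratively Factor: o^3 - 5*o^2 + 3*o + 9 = (o - 3)*(o^2 - 2*o - 3) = (o - 3)*(o + 1)*(o - 3)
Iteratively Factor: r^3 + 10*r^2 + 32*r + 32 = (r + 4)*(r^2 + 6*r + 8) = (r + 4)^2*(r + 2)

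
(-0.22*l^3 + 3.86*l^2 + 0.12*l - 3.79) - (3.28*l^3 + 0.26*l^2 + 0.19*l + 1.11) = -3.5*l^3 + 3.6*l^2 - 0.07*l - 4.9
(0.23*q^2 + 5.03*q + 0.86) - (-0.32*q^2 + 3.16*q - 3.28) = 0.55*q^2 + 1.87*q + 4.14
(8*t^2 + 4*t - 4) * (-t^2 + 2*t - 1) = -8*t^4 + 12*t^3 + 4*t^2 - 12*t + 4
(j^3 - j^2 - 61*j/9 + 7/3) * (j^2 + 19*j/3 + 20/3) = j^5 + 16*j^4/3 - 58*j^3/9 - 1276*j^2/27 - 821*j/27 + 140/9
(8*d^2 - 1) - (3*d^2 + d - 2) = 5*d^2 - d + 1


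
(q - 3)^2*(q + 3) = q^3 - 3*q^2 - 9*q + 27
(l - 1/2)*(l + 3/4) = l^2 + l/4 - 3/8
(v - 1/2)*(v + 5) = v^2 + 9*v/2 - 5/2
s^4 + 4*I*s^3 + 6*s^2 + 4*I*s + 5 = (s - I)^2*(s + I)*(s + 5*I)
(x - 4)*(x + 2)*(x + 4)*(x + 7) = x^4 + 9*x^3 - 2*x^2 - 144*x - 224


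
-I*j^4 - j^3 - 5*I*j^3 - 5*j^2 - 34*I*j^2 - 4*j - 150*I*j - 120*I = (j + 4)*(j - 6*I)*(j + 5*I)*(-I*j - I)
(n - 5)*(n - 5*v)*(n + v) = n^3 - 4*n^2*v - 5*n^2 - 5*n*v^2 + 20*n*v + 25*v^2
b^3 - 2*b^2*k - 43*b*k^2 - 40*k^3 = (b - 8*k)*(b + k)*(b + 5*k)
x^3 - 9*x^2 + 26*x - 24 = (x - 4)*(x - 3)*(x - 2)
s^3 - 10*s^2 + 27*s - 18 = (s - 6)*(s - 3)*(s - 1)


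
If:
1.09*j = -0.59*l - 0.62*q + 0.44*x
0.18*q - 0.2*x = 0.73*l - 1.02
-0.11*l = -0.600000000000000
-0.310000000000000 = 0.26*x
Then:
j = -12.04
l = 5.45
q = 15.13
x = -1.19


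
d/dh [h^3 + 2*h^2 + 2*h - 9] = 3*h^2 + 4*h + 2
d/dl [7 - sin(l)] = -cos(l)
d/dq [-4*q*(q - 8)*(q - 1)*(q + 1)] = -16*q^3 + 96*q^2 + 8*q - 32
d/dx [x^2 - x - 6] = 2*x - 1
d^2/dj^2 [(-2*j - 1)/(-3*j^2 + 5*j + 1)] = 2*((7 - 18*j)*(-3*j^2 + 5*j + 1) - (2*j + 1)*(6*j - 5)^2)/(-3*j^2 + 5*j + 1)^3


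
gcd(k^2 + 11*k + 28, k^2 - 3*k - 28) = k + 4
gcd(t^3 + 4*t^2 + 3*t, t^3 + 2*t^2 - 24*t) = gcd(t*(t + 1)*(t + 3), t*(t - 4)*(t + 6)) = t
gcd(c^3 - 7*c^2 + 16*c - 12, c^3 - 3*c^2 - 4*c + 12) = c^2 - 5*c + 6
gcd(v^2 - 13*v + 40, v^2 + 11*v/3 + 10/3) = 1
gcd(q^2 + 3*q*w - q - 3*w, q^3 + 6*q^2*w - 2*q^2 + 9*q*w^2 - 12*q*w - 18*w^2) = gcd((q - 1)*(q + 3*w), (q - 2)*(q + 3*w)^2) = q + 3*w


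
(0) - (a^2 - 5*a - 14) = -a^2 + 5*a + 14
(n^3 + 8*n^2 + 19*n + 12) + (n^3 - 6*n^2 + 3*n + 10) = 2*n^3 + 2*n^2 + 22*n + 22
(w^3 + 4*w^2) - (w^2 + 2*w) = w^3 + 3*w^2 - 2*w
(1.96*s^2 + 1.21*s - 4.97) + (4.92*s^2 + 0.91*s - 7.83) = 6.88*s^2 + 2.12*s - 12.8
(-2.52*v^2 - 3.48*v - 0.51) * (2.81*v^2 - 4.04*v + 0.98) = -7.0812*v^4 + 0.401999999999999*v^3 + 10.1565*v^2 - 1.35*v - 0.4998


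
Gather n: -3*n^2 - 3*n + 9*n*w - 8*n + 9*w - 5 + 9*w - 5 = -3*n^2 + n*(9*w - 11) + 18*w - 10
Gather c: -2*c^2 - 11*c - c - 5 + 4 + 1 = -2*c^2 - 12*c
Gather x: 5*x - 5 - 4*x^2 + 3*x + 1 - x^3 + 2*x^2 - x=-x^3 - 2*x^2 + 7*x - 4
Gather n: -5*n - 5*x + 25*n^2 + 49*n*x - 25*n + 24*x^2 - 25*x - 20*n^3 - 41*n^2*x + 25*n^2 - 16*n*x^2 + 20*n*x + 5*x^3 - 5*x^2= -20*n^3 + n^2*(50 - 41*x) + n*(-16*x^2 + 69*x - 30) + 5*x^3 + 19*x^2 - 30*x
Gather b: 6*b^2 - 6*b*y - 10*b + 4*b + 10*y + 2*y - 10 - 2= 6*b^2 + b*(-6*y - 6) + 12*y - 12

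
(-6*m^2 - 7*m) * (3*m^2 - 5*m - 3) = -18*m^4 + 9*m^3 + 53*m^2 + 21*m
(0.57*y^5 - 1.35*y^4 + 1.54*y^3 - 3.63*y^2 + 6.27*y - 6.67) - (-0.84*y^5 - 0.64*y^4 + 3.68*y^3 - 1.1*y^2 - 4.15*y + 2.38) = 1.41*y^5 - 0.71*y^4 - 2.14*y^3 - 2.53*y^2 + 10.42*y - 9.05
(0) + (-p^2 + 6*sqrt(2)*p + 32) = -p^2 + 6*sqrt(2)*p + 32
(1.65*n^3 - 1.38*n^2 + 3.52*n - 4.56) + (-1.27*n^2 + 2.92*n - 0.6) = 1.65*n^3 - 2.65*n^2 + 6.44*n - 5.16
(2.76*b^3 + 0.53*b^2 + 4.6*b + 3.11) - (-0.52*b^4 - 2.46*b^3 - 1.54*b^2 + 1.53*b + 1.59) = 0.52*b^4 + 5.22*b^3 + 2.07*b^2 + 3.07*b + 1.52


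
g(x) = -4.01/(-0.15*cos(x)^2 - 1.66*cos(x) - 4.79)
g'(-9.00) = -0.20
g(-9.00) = 1.18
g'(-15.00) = -0.29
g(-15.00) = 1.11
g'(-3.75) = 0.26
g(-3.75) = 1.14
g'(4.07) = -0.32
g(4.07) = 1.04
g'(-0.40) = -0.07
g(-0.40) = 0.62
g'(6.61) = 0.06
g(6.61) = 0.62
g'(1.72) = 0.31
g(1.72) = 0.88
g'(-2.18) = -0.32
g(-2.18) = 1.03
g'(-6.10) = 0.03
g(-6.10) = 0.61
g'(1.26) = 0.24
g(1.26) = 0.75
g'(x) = -4.01*(-0.3*sin(x)*cos(x) - 1.66*sin(x))/(-0.15*cos(x)^2 - 1.66*cos(x) - 4.79)^2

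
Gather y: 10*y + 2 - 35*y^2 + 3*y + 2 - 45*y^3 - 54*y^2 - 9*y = -45*y^3 - 89*y^2 + 4*y + 4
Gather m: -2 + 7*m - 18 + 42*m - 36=49*m - 56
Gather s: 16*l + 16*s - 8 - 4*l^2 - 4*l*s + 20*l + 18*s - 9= -4*l^2 + 36*l + s*(34 - 4*l) - 17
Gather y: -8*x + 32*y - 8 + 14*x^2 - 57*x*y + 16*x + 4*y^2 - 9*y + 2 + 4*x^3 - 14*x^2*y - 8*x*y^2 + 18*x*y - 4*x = 4*x^3 + 14*x^2 + 4*x + y^2*(4 - 8*x) + y*(-14*x^2 - 39*x + 23) - 6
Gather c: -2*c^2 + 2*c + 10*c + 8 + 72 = -2*c^2 + 12*c + 80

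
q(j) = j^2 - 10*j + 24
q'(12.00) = 14.00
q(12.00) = 48.00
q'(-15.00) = -40.00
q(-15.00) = 399.00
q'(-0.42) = -10.84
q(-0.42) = 28.38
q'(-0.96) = -11.92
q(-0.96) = 34.52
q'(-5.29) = -20.58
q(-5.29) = 104.88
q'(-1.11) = -12.22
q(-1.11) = 36.33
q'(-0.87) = -11.74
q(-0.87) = 33.46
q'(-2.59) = -15.18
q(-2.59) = 56.61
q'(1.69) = -6.62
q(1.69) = 9.96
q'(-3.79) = -17.58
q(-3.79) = 76.26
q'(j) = 2*j - 10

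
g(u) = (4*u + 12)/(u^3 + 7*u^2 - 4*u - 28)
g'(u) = (4*u + 12)*(-3*u^2 - 14*u + 4)/(u^3 + 7*u^2 - 4*u - 28)^2 + 4/(u^3 + 7*u^2 - 4*u - 28)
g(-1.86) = -1.64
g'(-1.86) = 10.18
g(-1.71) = -0.91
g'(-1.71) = 2.35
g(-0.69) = -0.42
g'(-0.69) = 0.05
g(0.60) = -0.52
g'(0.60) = -0.25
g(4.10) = 0.20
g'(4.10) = -0.12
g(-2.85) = 0.04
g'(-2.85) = 0.27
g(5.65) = 0.10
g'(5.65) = -0.04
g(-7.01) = 35.53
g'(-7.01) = 3555.56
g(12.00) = 0.02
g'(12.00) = 0.00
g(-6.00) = -0.38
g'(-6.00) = 0.36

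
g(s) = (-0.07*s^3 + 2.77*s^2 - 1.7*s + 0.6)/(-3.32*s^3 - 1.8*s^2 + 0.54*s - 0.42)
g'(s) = (-0.21*s^2 + 5.54*s - 1.7)/(-3.32*s^3 - 1.8*s^2 + 0.54*s - 0.42) + (9.96*s^2 + 3.6*s - 0.54)*(-0.07*s^3 + 2.77*s^2 - 1.7*s + 0.6)/(-3.32*s^3 - 1.8*s^2 + 0.54*s - 0.42)^2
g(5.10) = -0.11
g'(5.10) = 0.02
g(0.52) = -0.42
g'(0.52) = 0.51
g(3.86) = -0.14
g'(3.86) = 0.03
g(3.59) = -0.15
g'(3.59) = 0.04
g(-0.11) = -1.65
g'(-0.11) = 1.94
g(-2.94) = 0.47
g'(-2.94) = 0.23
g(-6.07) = 0.19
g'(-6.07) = 0.03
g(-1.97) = 0.90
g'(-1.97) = 0.86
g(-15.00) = 0.08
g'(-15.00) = 0.00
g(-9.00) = 0.13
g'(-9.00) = 0.01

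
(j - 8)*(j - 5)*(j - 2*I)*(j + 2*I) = j^4 - 13*j^3 + 44*j^2 - 52*j + 160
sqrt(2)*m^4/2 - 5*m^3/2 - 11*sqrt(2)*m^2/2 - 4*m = m*(m - 4*sqrt(2))*(m + sqrt(2))*(sqrt(2)*m/2 + 1/2)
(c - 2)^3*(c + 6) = c^4 - 24*c^2 + 64*c - 48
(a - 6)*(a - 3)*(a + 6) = a^3 - 3*a^2 - 36*a + 108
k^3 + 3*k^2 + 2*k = k*(k + 1)*(k + 2)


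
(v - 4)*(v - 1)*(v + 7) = v^3 + 2*v^2 - 31*v + 28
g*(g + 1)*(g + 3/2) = g^3 + 5*g^2/2 + 3*g/2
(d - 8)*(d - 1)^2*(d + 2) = d^4 - 8*d^3 - 3*d^2 + 26*d - 16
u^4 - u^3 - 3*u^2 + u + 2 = (u - 2)*(u - 1)*(u + 1)^2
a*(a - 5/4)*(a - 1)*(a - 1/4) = a^4 - 5*a^3/2 + 29*a^2/16 - 5*a/16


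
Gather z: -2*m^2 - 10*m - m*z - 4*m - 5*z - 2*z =-2*m^2 - 14*m + z*(-m - 7)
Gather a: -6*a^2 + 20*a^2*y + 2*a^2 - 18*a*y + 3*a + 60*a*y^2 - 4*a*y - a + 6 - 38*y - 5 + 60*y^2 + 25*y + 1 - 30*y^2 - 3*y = a^2*(20*y - 4) + a*(60*y^2 - 22*y + 2) + 30*y^2 - 16*y + 2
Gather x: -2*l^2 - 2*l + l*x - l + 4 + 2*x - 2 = -2*l^2 - 3*l + x*(l + 2) + 2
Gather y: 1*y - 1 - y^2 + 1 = -y^2 + y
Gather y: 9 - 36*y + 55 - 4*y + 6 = 70 - 40*y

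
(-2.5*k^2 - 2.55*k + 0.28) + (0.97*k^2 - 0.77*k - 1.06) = -1.53*k^2 - 3.32*k - 0.78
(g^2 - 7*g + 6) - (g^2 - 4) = 10 - 7*g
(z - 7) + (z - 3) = 2*z - 10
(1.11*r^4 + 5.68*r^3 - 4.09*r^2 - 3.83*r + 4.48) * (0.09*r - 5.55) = 0.0999*r^5 - 5.6493*r^4 - 31.8921*r^3 + 22.3548*r^2 + 21.6597*r - 24.864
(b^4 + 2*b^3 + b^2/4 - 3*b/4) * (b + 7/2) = b^5 + 11*b^4/2 + 29*b^3/4 + b^2/8 - 21*b/8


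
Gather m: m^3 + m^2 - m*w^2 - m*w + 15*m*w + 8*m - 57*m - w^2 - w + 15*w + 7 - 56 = m^3 + m^2 + m*(-w^2 + 14*w - 49) - w^2 + 14*w - 49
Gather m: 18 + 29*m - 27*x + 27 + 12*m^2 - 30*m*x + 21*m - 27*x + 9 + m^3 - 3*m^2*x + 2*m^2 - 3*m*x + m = m^3 + m^2*(14 - 3*x) + m*(51 - 33*x) - 54*x + 54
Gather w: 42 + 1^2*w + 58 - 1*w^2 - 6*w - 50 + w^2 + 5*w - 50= 0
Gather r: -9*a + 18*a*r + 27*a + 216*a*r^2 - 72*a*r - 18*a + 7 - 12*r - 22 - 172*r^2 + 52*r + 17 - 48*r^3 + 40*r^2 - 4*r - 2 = -48*r^3 + r^2*(216*a - 132) + r*(36 - 54*a)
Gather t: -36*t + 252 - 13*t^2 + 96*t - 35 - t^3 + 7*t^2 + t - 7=-t^3 - 6*t^2 + 61*t + 210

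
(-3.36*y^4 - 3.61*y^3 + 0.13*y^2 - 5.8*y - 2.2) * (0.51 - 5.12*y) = 17.2032*y^5 + 16.7696*y^4 - 2.5067*y^3 + 29.7623*y^2 + 8.306*y - 1.122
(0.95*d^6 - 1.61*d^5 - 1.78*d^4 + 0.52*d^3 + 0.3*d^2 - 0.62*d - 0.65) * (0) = 0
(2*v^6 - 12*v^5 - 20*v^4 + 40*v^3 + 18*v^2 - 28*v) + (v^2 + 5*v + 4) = 2*v^6 - 12*v^5 - 20*v^4 + 40*v^3 + 19*v^2 - 23*v + 4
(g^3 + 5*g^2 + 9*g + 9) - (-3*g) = g^3 + 5*g^2 + 12*g + 9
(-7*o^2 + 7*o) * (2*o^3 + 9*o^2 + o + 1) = -14*o^5 - 49*o^4 + 56*o^3 + 7*o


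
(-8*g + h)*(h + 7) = -8*g*h - 56*g + h^2 + 7*h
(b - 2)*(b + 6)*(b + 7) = b^3 + 11*b^2 + 16*b - 84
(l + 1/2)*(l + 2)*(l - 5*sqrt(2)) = l^3 - 5*sqrt(2)*l^2 + 5*l^2/2 - 25*sqrt(2)*l/2 + l - 5*sqrt(2)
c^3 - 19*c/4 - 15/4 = (c - 5/2)*(c + 1)*(c + 3/2)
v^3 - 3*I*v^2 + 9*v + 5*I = (v - 5*I)*(v + I)^2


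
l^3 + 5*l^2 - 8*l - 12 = (l - 2)*(l + 1)*(l + 6)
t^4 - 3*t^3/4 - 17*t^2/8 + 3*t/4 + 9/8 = (t - 3/2)*(t - 1)*(t + 3/4)*(t + 1)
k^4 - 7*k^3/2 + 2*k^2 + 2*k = k*(k - 2)^2*(k + 1/2)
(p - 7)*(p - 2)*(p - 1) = p^3 - 10*p^2 + 23*p - 14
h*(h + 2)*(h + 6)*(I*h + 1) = I*h^4 + h^3 + 8*I*h^3 + 8*h^2 + 12*I*h^2 + 12*h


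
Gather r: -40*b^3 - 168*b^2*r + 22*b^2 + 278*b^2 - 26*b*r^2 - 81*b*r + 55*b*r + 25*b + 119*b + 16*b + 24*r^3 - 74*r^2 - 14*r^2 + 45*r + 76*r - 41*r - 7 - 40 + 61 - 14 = -40*b^3 + 300*b^2 + 160*b + 24*r^3 + r^2*(-26*b - 88) + r*(-168*b^2 - 26*b + 80)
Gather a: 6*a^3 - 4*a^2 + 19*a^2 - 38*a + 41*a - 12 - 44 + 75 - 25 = 6*a^3 + 15*a^2 + 3*a - 6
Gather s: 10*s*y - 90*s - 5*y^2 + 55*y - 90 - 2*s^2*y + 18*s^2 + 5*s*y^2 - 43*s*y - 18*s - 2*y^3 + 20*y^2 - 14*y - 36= s^2*(18 - 2*y) + s*(5*y^2 - 33*y - 108) - 2*y^3 + 15*y^2 + 41*y - 126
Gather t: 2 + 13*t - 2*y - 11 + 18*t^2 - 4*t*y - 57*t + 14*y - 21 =18*t^2 + t*(-4*y - 44) + 12*y - 30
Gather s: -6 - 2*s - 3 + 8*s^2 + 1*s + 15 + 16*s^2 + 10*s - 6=24*s^2 + 9*s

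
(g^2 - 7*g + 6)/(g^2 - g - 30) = (g - 1)/(g + 5)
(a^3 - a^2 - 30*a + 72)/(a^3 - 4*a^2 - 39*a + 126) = (a - 4)/(a - 7)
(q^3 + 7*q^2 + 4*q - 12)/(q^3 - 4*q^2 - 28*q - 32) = (q^2 + 5*q - 6)/(q^2 - 6*q - 16)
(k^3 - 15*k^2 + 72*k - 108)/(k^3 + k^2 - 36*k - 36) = (k^2 - 9*k + 18)/(k^2 + 7*k + 6)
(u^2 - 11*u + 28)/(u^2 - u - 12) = (u - 7)/(u + 3)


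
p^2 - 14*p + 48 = (p - 8)*(p - 6)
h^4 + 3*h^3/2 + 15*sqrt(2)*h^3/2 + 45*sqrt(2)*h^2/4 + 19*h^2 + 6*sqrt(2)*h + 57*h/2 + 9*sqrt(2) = (h + 3/2)*(h + sqrt(2)/2)*(h + sqrt(2))*(h + 6*sqrt(2))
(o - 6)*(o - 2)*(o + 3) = o^3 - 5*o^2 - 12*o + 36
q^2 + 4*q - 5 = (q - 1)*(q + 5)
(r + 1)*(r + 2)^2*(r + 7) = r^4 + 12*r^3 + 43*r^2 + 60*r + 28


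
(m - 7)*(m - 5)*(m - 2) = m^3 - 14*m^2 + 59*m - 70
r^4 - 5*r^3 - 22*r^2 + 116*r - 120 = (r - 6)*(r - 2)^2*(r + 5)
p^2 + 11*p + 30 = (p + 5)*(p + 6)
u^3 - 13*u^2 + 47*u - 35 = (u - 7)*(u - 5)*(u - 1)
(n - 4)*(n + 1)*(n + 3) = n^3 - 13*n - 12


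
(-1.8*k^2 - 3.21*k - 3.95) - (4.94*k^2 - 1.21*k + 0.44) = -6.74*k^2 - 2.0*k - 4.39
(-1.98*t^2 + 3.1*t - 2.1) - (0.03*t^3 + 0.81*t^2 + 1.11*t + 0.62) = -0.03*t^3 - 2.79*t^2 + 1.99*t - 2.72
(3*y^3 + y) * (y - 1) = 3*y^4 - 3*y^3 + y^2 - y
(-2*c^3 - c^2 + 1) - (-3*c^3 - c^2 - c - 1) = c^3 + c + 2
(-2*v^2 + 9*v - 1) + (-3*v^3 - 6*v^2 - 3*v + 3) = -3*v^3 - 8*v^2 + 6*v + 2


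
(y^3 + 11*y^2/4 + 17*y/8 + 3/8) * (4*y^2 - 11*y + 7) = 4*y^5 - 59*y^3/4 - 21*y^2/8 + 43*y/4 + 21/8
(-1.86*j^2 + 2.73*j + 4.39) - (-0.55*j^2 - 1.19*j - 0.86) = -1.31*j^2 + 3.92*j + 5.25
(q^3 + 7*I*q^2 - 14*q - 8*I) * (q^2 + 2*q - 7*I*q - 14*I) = q^5 + 2*q^4 + 35*q^3 + 70*q^2 + 90*I*q^2 - 56*q + 180*I*q - 112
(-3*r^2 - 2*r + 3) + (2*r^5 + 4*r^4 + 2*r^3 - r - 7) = 2*r^5 + 4*r^4 + 2*r^3 - 3*r^2 - 3*r - 4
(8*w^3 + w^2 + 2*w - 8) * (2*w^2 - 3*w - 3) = 16*w^5 - 22*w^4 - 23*w^3 - 25*w^2 + 18*w + 24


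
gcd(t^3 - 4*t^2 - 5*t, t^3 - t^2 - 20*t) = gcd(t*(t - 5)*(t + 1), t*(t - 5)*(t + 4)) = t^2 - 5*t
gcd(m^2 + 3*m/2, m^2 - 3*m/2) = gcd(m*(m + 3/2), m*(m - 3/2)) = m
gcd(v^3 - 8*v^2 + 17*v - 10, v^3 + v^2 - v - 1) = v - 1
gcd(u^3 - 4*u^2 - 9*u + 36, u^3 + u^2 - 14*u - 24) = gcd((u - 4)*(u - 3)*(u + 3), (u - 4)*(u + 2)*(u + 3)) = u^2 - u - 12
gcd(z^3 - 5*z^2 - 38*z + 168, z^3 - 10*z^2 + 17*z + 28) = z^2 - 11*z + 28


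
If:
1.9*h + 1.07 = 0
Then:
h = -0.56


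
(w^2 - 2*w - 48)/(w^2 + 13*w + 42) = (w - 8)/(w + 7)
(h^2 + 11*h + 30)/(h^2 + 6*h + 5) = (h + 6)/(h + 1)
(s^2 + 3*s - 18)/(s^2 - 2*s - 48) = (s - 3)/(s - 8)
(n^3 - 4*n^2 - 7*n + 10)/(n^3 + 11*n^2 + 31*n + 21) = (n^3 - 4*n^2 - 7*n + 10)/(n^3 + 11*n^2 + 31*n + 21)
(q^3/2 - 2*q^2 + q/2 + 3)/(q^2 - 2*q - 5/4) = 2*(-q^3 + 4*q^2 - q - 6)/(-4*q^2 + 8*q + 5)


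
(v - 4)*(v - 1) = v^2 - 5*v + 4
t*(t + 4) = t^2 + 4*t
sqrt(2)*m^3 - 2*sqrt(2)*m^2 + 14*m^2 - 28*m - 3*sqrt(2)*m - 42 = (m - 3)*(m + 7*sqrt(2))*(sqrt(2)*m + sqrt(2))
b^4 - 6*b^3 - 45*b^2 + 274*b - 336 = (b - 8)*(b - 3)*(b - 2)*(b + 7)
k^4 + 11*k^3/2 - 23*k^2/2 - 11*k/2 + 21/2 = (k - 3/2)*(k - 1)*(k + 1)*(k + 7)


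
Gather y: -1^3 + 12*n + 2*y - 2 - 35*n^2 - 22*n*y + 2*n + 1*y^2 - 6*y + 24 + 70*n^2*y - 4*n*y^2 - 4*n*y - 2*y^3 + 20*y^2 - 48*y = -35*n^2 + 14*n - 2*y^3 + y^2*(21 - 4*n) + y*(70*n^2 - 26*n - 52) + 21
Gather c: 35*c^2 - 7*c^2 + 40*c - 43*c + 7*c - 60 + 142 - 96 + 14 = 28*c^2 + 4*c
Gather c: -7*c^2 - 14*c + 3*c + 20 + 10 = -7*c^2 - 11*c + 30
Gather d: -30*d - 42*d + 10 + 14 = 24 - 72*d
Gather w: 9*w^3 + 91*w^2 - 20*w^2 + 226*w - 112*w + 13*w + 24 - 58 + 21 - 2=9*w^3 + 71*w^2 + 127*w - 15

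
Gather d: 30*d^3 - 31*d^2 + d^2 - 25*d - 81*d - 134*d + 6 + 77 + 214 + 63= 30*d^3 - 30*d^2 - 240*d + 360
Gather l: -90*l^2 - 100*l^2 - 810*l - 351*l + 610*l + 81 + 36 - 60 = -190*l^2 - 551*l + 57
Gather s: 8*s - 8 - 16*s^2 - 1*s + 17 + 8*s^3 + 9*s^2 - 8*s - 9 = 8*s^3 - 7*s^2 - s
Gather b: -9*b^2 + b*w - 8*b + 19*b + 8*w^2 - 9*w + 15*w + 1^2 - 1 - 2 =-9*b^2 + b*(w + 11) + 8*w^2 + 6*w - 2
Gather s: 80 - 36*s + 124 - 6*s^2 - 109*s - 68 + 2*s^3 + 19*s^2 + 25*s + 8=2*s^3 + 13*s^2 - 120*s + 144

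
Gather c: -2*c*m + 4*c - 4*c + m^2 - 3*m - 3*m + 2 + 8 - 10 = -2*c*m + m^2 - 6*m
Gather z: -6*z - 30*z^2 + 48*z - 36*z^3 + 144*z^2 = -36*z^3 + 114*z^2 + 42*z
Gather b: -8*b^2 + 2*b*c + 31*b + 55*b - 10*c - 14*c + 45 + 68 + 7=-8*b^2 + b*(2*c + 86) - 24*c + 120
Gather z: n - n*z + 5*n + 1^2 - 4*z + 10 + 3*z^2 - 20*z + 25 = 6*n + 3*z^2 + z*(-n - 24) + 36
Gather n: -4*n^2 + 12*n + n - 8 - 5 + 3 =-4*n^2 + 13*n - 10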